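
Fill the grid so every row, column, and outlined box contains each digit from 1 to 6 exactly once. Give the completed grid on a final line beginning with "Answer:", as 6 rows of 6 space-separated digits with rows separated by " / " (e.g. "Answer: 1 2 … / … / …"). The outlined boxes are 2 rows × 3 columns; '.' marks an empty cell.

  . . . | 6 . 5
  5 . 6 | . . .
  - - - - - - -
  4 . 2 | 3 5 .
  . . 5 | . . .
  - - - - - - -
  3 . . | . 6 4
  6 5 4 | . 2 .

Step 1. [r4c1∈{1}] r4c1 is down to just 1. So r4c1=1.
Step 2. [r1c3∈{1,3}] 3 has one home in col 3: r1c3 ⇒ r1c3=3.
Step 3. [r5c2∈{1,2}] 2 has one home in row 5: r5c2. So r5c2=2.
Step 4. [r2c5∈{1,3,4}] in col 5, 3 fits only at r2c5, so r2c5=3.
Step 5. [r1c5∈{1,4}] 1 has one home in col 5: r1c5 ⇒ r1c5=1.
Step 6. [r2c4∈{2,4}] across box 2, 4 lands solely at r2c4. So r2c4=4.
Step 7. [r3c6∈{1,6}] in row 3, 1 fits only at r3c6. So r3c6=1.
Step 8. [r4c6∈{2,6}] 6 has one home in col 6: r4c6, so r4c6=6.
Step 9. [r5c3∈{1}] only 1 remains possible at r5c3. So r5c3=1.
Step 10. [r6c4∈{1}] r6c4's peers cover all but 1 ⇒ r6c4=1.
Step 11. [r4c2∈{3}] nothing but 3 survives at r4c2. So r4c2=3.
Step 12. [r5c4∈{5}] nothing but 5 survives at r5c4, so r5c4=5.
Step 13. [r2c6∈{2}] nothing but 2 survives at r2c6 ⇒ r2c6=2.
Step 14. [r1c2∈{4}] nothing but 4 survives at r1c2 ⇒ r1c2=4.
Step 15. [r1c1∈{2}] r1c1 is down to just 2. So r1c1=2.
Step 16. [r3c2∈{6}] r3c2 is down to just 6 ⇒ r3c2=6.
Step 17. [r4c5∈{4}] nothing but 4 survives at r4c5. So r4c5=4.
Step 18. [r4c4∈{2}] r4c4 has the single candidate 2, so r4c4=2.
Step 19. [r2c2∈{1}] r2c2 has the single candidate 1. So r2c2=1.
Step 20. [r6c6∈{3}] r6c6 has the single candidate 3. So r6c6=3.

Answer: 2 4 3 6 1 5 / 5 1 6 4 3 2 / 4 6 2 3 5 1 / 1 3 5 2 4 6 / 3 2 1 5 6 4 / 6 5 4 1 2 3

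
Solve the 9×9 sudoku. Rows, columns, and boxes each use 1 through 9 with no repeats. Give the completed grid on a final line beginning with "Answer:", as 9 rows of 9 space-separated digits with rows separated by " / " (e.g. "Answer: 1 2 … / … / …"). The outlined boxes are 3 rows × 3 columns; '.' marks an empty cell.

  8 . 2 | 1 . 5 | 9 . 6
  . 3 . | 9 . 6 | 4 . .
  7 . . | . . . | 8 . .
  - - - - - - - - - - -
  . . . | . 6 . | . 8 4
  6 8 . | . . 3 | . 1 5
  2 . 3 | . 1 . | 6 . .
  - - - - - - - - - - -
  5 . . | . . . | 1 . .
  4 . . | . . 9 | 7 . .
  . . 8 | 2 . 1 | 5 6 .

Step 1. [r9c5∈{3,4,7}] 4 has one home in row 9: r9c5. So r9c5=4.
Step 2. [r2c1∈{1}] r2c1's peers cover all but 1, so r2c1=1.
Step 3. [r9c2∈{7,9}] in row 9, 7 fits only at r9c2, so r9c2=7.
Step 4. [r4c1∈{9}] r4c1's peers cover all but 9, so r4c1=9.
Step 5. [r2c3∈{5}] only 5 remains possible at r2c3 ⇒ r2c3=5.
Step 6. [r9c9∈{3,9}] 9 has one home in row 9: r9c9. So r9c9=9.
Step 7. [r2c5∈{2,7,8}] r2c5 is the only open cell in row 2 admitting 8. So r2c5=8.
Step 8. [r1c5∈{3,7}] box 2 places 7 nowhere but r1c5 ⇒ r1c5=7.
Step 9. [r7c5∈{3}] nothing but 3 survives at r7c5 ⇒ r7c5=3.
Step 10. [r6c9∈{7}] r6c9's peers cover all but 7, so r6c9=7.
Step 11. [r2c9∈{2}] nothing but 2 survives at r2c9, so r2c9=2.
Step 12. [r1c2∈{4}] only 4 remains possible at r1c2, so r1c2=4.
Step 13. [r1c8∈{3}] nothing but 3 survives at r1c8 ⇒ r1c8=3.
Step 14. [r7c9∈{8}] nothing but 8 survives at r7c9. So r7c9=8.
Step 15. [r8c4∈{5,6,8}] across row 8, 8 lands solely at r8c4. So r8c4=8.
Step 16. [r7c4∈{6,7}] across col 4, 6 lands solely at r7c4. So r7c4=6.
Step 17. [r5c7∈{2}] r5c7's peers cover all but 2. So r5c7=2.
Step 18. [r5c3∈{4,7}] 4 has one home in col 3: r5c3 ⇒ r5c3=4.
Step 19. [r4c3∈{1,7}] in col 3, 7 fits only at r4c3, so r4c3=7.
Step 20. [r6c2∈{5}] only 5 remains possible at r6c2 ⇒ r6c2=5.
Step 21. [r8c3∈{1,6}] across col 3, 1 lands solely at r8c3 ⇒ r8c3=1.
Step 22. [r8c2∈{2,6}] 6 has one home in row 8: r8c2. So r8c2=6.
Step 23. [r3c2∈{9}] only 9 remains possible at r3c2 ⇒ r3c2=9.
Step 24. [r6c4∈{4}] r6c4 is down to just 4 ⇒ r6c4=4.
Step 25. [r7c8∈{2,4}] 4 has one home in row 7: r7c8 ⇒ r7c8=4.
Step 26. [r3c6∈{2,4}] in row 3, 4 fits only at r3c6. So r3c6=4.
Step 27. [r4c4∈{5}] r4c4 has the single candidate 5, so r4c4=5.
Step 28. [r8c5∈{5}] r8c5 has the single candidate 5 ⇒ r8c5=5.
Step 29. [r4c7∈{3}] only 3 remains possible at r4c7. So r4c7=3.
Step 30. [r5c4∈{7}] r5c4's peers cover all but 7, so r5c4=7.
Step 31. [r3c8∈{5}] r3c8 is down to just 5 ⇒ r3c8=5.
Step 32. [r4c2∈{1}] r4c2's peers cover all but 1. So r4c2=1.
Step 33. [r7c2∈{2}] r7c2 has the single candidate 2 ⇒ r7c2=2.
Step 34. [r8c8∈{2}] only 2 remains possible at r8c8, so r8c8=2.
Step 35. [r6c6∈{8}] r6c6 is down to just 8, so r6c6=8.
Step 36. [r3c3∈{6}] r3c3's peers cover all but 6, so r3c3=6.
Step 37. [r5c5∈{9}] nothing but 9 survives at r5c5, so r5c5=9.
Step 38. [r3c4∈{3}] nothing but 3 survives at r3c4. So r3c4=3.
Step 39. [r4c6∈{2}] r4c6 has the single candidate 2, so r4c6=2.
Step 40. [r2c8∈{7}] r2c8 is down to just 7, so r2c8=7.
Step 41. [r9c1∈{3}] r9c1 is down to just 3. So r9c1=3.
Step 42. [r3c9∈{1}] r3c9 has the single candidate 1 ⇒ r3c9=1.
Step 43. [r7c6∈{7}] r7c6 has the single candidate 7. So r7c6=7.
Step 44. [r6c8∈{9}] r6c8's peers cover all but 9 ⇒ r6c8=9.
Step 45. [r7c3∈{9}] only 9 remains possible at r7c3. So r7c3=9.
Step 46. [r8c9∈{3}] r8c9 has the single candidate 3 ⇒ r8c9=3.
Step 47. [r3c5∈{2}] r3c5 has the single candidate 2. So r3c5=2.

Answer: 8 4 2 1 7 5 9 3 6 / 1 3 5 9 8 6 4 7 2 / 7 9 6 3 2 4 8 5 1 / 9 1 7 5 6 2 3 8 4 / 6 8 4 7 9 3 2 1 5 / 2 5 3 4 1 8 6 9 7 / 5 2 9 6 3 7 1 4 8 / 4 6 1 8 5 9 7 2 3 / 3 7 8 2 4 1 5 6 9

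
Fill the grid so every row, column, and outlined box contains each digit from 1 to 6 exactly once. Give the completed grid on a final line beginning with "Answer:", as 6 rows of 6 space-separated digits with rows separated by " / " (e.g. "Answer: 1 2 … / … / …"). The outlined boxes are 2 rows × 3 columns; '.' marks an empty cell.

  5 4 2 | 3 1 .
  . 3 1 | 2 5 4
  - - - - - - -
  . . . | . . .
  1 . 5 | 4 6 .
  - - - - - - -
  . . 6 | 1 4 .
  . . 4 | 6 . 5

Step 1. [r4c2∈{2}] nothing but 2 survives at r4c2, so r4c2=2.
Step 2. [r4c6∈{3}] r4c6 has the single candidate 3. So r4c6=3.
Step 3. [r5c6∈{2}] only 2 remains possible at r5c6 ⇒ r5c6=2.
Step 4. [r5c1∈{3}] r5c1's peers cover all but 3. So r5c1=3.
Step 5. [r2c1∈{6}] r2c1 has the single candidate 6, so r2c1=6.
Step 6. [r3c6∈{1}] r3c6's peers cover all but 1 ⇒ r3c6=1.
Step 7. [r6c1∈{2}] nothing but 2 survives at r6c1. So r6c1=2.
Step 8. [r3c3∈{3}] r3c3 is down to just 3 ⇒ r3c3=3.
Step 9. [r6c2∈{1}] nothing but 1 survives at r6c2, so r6c2=1.
Step 10. [r6c5∈{3}] only 3 remains possible at r6c5, so r6c5=3.
Step 11. [r1c6∈{6}] only 6 remains possible at r1c6. So r1c6=6.
Step 12. [r3c2∈{6}] only 6 remains possible at r3c2 ⇒ r3c2=6.
Step 13. [r3c5∈{2}] r3c5's peers cover all but 2. So r3c5=2.
Step 14. [r3c4∈{5}] r3c4 has the single candidate 5. So r3c4=5.
Step 15. [r5c2∈{5}] only 5 remains possible at r5c2 ⇒ r5c2=5.
Step 16. [r3c1∈{4}] only 4 remains possible at r3c1 ⇒ r3c1=4.

Answer: 5 4 2 3 1 6 / 6 3 1 2 5 4 / 4 6 3 5 2 1 / 1 2 5 4 6 3 / 3 5 6 1 4 2 / 2 1 4 6 3 5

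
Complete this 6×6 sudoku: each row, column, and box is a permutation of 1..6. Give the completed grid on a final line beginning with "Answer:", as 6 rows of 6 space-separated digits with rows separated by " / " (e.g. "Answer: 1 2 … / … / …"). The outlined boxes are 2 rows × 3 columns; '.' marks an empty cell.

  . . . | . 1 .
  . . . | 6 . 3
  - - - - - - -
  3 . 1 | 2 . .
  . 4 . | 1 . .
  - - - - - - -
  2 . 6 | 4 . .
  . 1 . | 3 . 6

Step 1. [r4c6∈{5}] only 5 remains possible at r4c6 ⇒ r4c6=5.
Step 2. [r1c4∈{5}] nothing but 5 survives at r1c4, so r1c4=5.
Step 3. [r1c6∈{2,4}] in col 6, 2 fits only at r1c6 ⇒ r1c6=2.
Step 4. [r4c1∈{6}] only 6 remains possible at r4c1, so r4c1=6.
Step 5. [r1c1∈{4}] r1c1 has the single candidate 4 ⇒ r1c1=4.
Step 6. [r6c1∈{5}] r6c1's peers cover all but 5 ⇒ r6c1=5.
Step 7. [r2c3∈{2,5}] 5 has one home in col 3: r2c3 ⇒ r2c3=5.
Step 8. [r2c5∈{4}] r2c5's peers cover all but 4, so r2c5=4.
Step 9. [r5c2∈{3}] only 3 remains possible at r5c2, so r5c2=3.
Step 10. [r6c3∈{4}] nothing but 4 survives at r6c3, so r6c3=4.
Step 11. [r1c3∈{3}] r1c3 is down to just 3. So r1c3=3.
Step 12. [r4c5∈{3}] only 3 remains possible at r4c5. So r4c5=3.
Step 13. [r3c5∈{6}] r3c5 is down to just 6 ⇒ r3c5=6.
Step 14. [r6c5∈{2}] r6c5 is down to just 2. So r6c5=2.
Step 15. [r1c2∈{6}] r1c2's peers cover all but 6, so r1c2=6.
Step 16. [r3c2∈{5}] r3c2 has the single candidate 5. So r3c2=5.
Step 17. [r5c6∈{1}] r5c6 has the single candidate 1. So r5c6=1.
Step 18. [r2c2∈{2}] only 2 remains possible at r2c2 ⇒ r2c2=2.
Step 19. [r4c3∈{2}] r4c3 is down to just 2. So r4c3=2.
Step 20. [r3c6∈{4}] nothing but 4 survives at r3c6 ⇒ r3c6=4.
Step 21. [r5c5∈{5}] r5c5 is down to just 5, so r5c5=5.
Step 22. [r2c1∈{1}] r2c1's peers cover all but 1, so r2c1=1.

Answer: 4 6 3 5 1 2 / 1 2 5 6 4 3 / 3 5 1 2 6 4 / 6 4 2 1 3 5 / 2 3 6 4 5 1 / 5 1 4 3 2 6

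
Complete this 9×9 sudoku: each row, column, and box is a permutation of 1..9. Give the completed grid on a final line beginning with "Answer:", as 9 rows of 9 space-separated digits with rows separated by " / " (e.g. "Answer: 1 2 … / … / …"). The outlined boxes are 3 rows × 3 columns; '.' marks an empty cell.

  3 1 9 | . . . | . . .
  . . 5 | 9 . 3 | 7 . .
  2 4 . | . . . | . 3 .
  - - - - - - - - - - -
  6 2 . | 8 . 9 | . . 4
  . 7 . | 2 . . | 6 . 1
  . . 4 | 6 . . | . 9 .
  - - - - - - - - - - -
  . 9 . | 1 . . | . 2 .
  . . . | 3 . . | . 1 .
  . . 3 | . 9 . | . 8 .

Step 1. [r2c1∈{8}] only 8 remains possible at r2c1. So r2c1=8.
Step 2. [r5c8∈{5}] r5c8's peers cover all but 5. So r5c8=5.
Step 3. [r4c5∈{1,3,5,7}] in row 4, 5 fits only at r4c5 ⇒ r4c5=5.
Step 4. [r9c6∈{2,4,5,6,7}] r9c6 is the only open cell in row 9 admitting 2. So r9c6=2.
Step 5. [r2c5∈{1,2,4,6}] across row 2, 1 lands solely at r2c5, so r2c5=1.
Step 6. [r1c5∈{2,4,6,7,8}] 2 has one home in col 5: r1c5, so r1c5=2.
Step 7. [r3c3∈{6,7}] 7 has one home in box 1: r3c3, so r3c3=7.
Step 8. [r3c4∈{5}] r3c4 is down to just 5 ⇒ r3c4=5.
Step 9. [r6c2∈{3,5,8}] in col 2, 3 fits only at r6c2, so r6c2=3.
Step 10. [r8c2∈{5,6,8}] across col 2, 8 lands solely at r8c2 ⇒ r8c2=8.
Step 11. [r9c2∈{5,6}] col 2 places 5 nowhere but r9c2 ⇒ r9c2=5.
Step 12. [r9c9∈{6,7}] row 9 places 6 nowhere but r9c9, so r9c9=6.
Step 13. [r9c7∈{4}] r9c7's peers cover all but 4 ⇒ r9c7=4.
Step 14. [r9c4∈{7}] r9c4 has the single candidate 7. So r9c4=7.
Step 15. [r5c6∈{4}] nothing but 4 survives at r5c6 ⇒ r5c6=4.
Step 16. [r1c6∈{6,7,8}] in row 1, 7 fits only at r1c6, so r1c6=7.
Step 17. [r7c9∈{3,5,7}] col 9 places 3 nowhere but r7c9, so r7c9=3.
Step 18. [r8c9∈{5,7,9}] r8c9 is the only open cell in box 9 admitting 7, so r8c9=7.
Step 19. [r7c7∈{5}] r7c7's peers cover all but 5. So r7c7=5.
Step 20. [r1c7∈{8}] r1c7's peers cover all but 8, so r1c7=8.
Step 21. [r7c3∈{6}] r7c3's peers cover all but 6 ⇒ r7c3=6.
Step 22. [r2c8∈{4,6}] row 2 places 4 nowhere but r2c8. So r2c8=4.
Step 23. [r7c6∈{8}] r7c6 is down to just 8, so r7c6=8.
Step 24. [r8c1∈{4}] nothing but 4 survives at r8c1 ⇒ r8c1=4.
Step 25. [r3c6∈{6}] nothing but 6 survives at r3c6. So r3c6=6.
Step 26. [r9c1∈{1}] r9c1 is down to just 1. So r9c1=1.
Step 27. [r3c7∈{1,9}] in row 3, 1 fits only at r3c7. So r3c7=1.
Step 28. [r6c7∈{2}] r6c7's peers cover all but 2. So r6c7=2.
Step 29. [r4c8∈{7}] only 7 remains possible at r4c8 ⇒ r4c8=7.
Step 30. [r1c9∈{5}] nothing but 5 survives at r1c9 ⇒ r1c9=5.
Step 31. [r6c1∈{5}] r6c1 has the single candidate 5 ⇒ r6c1=5.
Step 32. [r5c1∈{9}] r5c1 has the single candidate 9, so r5c1=9.
Step 33. [r6c5∈{7}] r6c5 has the single candidate 7. So r6c5=7.
Step 34. [r8c5∈{6}] r8c5 is down to just 6. So r8c5=6.
Step 35. [r6c6∈{1}] r6c6 has the single candidate 1 ⇒ r6c6=1.
Step 36. [r1c8∈{6}] nothing but 6 survives at r1c8 ⇒ r1c8=6.
Step 37. [r2c9∈{2}] r2c9 has the single candidate 2 ⇒ r2c9=2.
Step 38. [r8c3∈{2}] r8c3 has the single candidate 2, so r8c3=2.
Step 39. [r3c5∈{8}] r3c5 has the single candidate 8, so r3c5=8.
Step 40. [r1c4∈{4}] only 4 remains possible at r1c4 ⇒ r1c4=4.
Step 41. [r4c3∈{1}] r4c3 is down to just 1. So r4c3=1.
Step 42. [r4c7∈{3}] nothing but 3 survives at r4c7. So r4c7=3.
Step 43. [r3c9∈{9}] r3c9 is down to just 9, so r3c9=9.
Step 44. [r7c1∈{7}] r7c1 has the single candidate 7. So r7c1=7.
Step 45. [r6c9∈{8}] nothing but 8 survives at r6c9, so r6c9=8.
Step 46. [r8c7∈{9}] nothing but 9 survives at r8c7 ⇒ r8c7=9.
Step 47. [r8c6∈{5}] r8c6's peers cover all but 5 ⇒ r8c6=5.
Step 48. [r7c5∈{4}] r7c5's peers cover all but 4, so r7c5=4.
Step 49. [r5c3∈{8}] only 8 remains possible at r5c3. So r5c3=8.
Step 50. [r2c2∈{6}] r2c2's peers cover all but 6. So r2c2=6.
Step 51. [r5c5∈{3}] r5c5's peers cover all but 3. So r5c5=3.

Answer: 3 1 9 4 2 7 8 6 5 / 8 6 5 9 1 3 7 4 2 / 2 4 7 5 8 6 1 3 9 / 6 2 1 8 5 9 3 7 4 / 9 7 8 2 3 4 6 5 1 / 5 3 4 6 7 1 2 9 8 / 7 9 6 1 4 8 5 2 3 / 4 8 2 3 6 5 9 1 7 / 1 5 3 7 9 2 4 8 6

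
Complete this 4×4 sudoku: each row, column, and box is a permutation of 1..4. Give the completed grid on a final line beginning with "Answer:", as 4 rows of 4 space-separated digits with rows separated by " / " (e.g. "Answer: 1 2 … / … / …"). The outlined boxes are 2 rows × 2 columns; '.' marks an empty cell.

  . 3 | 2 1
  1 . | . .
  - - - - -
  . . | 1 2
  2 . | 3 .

Step 1. [r3c2∈{4}] r3c2's peers cover all but 4 ⇒ r3c2=4.
Step 2. [r2c4∈{3,4}] across row 2, 3 lands solely at r2c4, so r2c4=3.
Step 3. [r4c4∈{4}] r4c4's peers cover all but 4. So r4c4=4.
Step 4. [r2c3∈{4}] r2c3 is down to just 4, so r2c3=4.
Step 5. [r4c2∈{1}] r4c2 has the single candidate 1 ⇒ r4c2=1.
Step 6. [r2c2∈{2}] r2c2 is down to just 2. So r2c2=2.
Step 7. [r3c1∈{3}] nothing but 3 survives at r3c1, so r3c1=3.
Step 8. [r1c1∈{4}] only 4 remains possible at r1c1. So r1c1=4.

Answer: 4 3 2 1 / 1 2 4 3 / 3 4 1 2 / 2 1 3 4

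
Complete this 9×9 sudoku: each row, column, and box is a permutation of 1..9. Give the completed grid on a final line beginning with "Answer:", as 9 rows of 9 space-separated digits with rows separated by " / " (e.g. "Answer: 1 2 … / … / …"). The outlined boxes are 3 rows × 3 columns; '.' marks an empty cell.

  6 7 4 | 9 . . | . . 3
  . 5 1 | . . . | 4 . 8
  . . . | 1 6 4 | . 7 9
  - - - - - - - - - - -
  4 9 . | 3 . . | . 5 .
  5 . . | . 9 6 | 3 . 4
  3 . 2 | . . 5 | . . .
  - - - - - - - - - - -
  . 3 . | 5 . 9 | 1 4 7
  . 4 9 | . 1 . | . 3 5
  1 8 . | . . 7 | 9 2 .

Step 1. [r5c4∈{2,7,8}] across row 5, 2 lands solely at r5c4. So r5c4=2.
Step 2. [r7c5∈{2,8}] r7c5 is the only open cell in row 7 admitting 8. So r7c5=8.
Step 3. [r6c2∈{1,6}] col 2 places 6 nowhere but r6c2. So r6c2=6.
Step 4. [r6c4∈{4,7,8}] across col 4, 8 lands solely at r6c4 ⇒ r6c4=8.
Step 5. [r9c9∈{6}] r9c9's peers cover all but 6. So r9c9=6.
Step 6. [r4c5∈{7}] r4c5 is down to just 7 ⇒ r4c5=7.
Step 7. [r8c6∈{2}] nothing but 2 survives at r8c6, so r8c6=2.
Step 8. [r3c2∈{2}] r3c2 has the single candidate 2, so r3c2=2.
Step 9. [r5c8∈{1,8}] 8 has one home in col 8: r5c8 ⇒ r5c8=8.
Step 10. [r1c7∈{2,5}] r1c7 is the only open cell in box 3 admitting 2, so r1c7=2.
Step 11. [r9c5∈{3,4}] row 9 places 3 nowhere but r9c5 ⇒ r9c5=3.
Step 12. [r6c9∈{1}] r6c9 is down to just 1. So r6c9=1.
Step 13. [r4c3∈{8}] r4c3's peers cover all but 8. So r4c3=8.
Step 14. [r3c7∈{5}] nothing but 5 survives at r3c7 ⇒ r3c7=5.
Step 15. [r6c7∈{7}] r6c7 is down to just 7, so r6c7=7.
Step 16. [r2c1∈{9}] only 9 remains possible at r2c1 ⇒ r2c1=9.
Step 17. [r5c3∈{7}] r5c3 is down to just 7. So r5c3=7.
Step 18. [r4c7∈{6}] only 6 remains possible at r4c7 ⇒ r4c7=6.
Step 19. [r4c6∈{1}] r4c6's peers cover all but 1. So r4c6=1.
Step 20. [r2c6∈{3}] r2c6's peers cover all but 3 ⇒ r2c6=3.
Step 21. [r3c3∈{3}] r3c3's peers cover all but 3. So r3c3=3.
Step 22. [r4c9∈{2}] r4c9 has the single candidate 2. So r4c9=2.
Step 23. [r7c1∈{2}] r7c1's peers cover all but 2 ⇒ r7c1=2.
Step 24. [r2c5∈{2}] r2c5's peers cover all but 2, so r2c5=2.
Step 25. [r8c1∈{7}] r8c1's peers cover all but 7, so r8c1=7.
Step 26. [r6c8∈{9}] only 9 remains possible at r6c8. So r6c8=9.
Step 27. [r1c5∈{5}] nothing but 5 survives at r1c5. So r1c5=5.
Step 28. [r6c5∈{4}] nothing but 4 survives at r6c5, so r6c5=4.
Step 29. [r5c2∈{1}] only 1 remains possible at r5c2 ⇒ r5c2=1.
Step 30. [r2c4∈{7}] r2c4 has the single candidate 7. So r2c4=7.
Step 31. [r3c1∈{8}] r3c1 is down to just 8 ⇒ r3c1=8.
Step 32. [r8c7∈{8}] nothing but 8 survives at r8c7 ⇒ r8c7=8.
Step 33. [r1c6∈{8}] r1c6's peers cover all but 8 ⇒ r1c6=8.
Step 34. [r2c8∈{6}] r2c8's peers cover all but 6. So r2c8=6.
Step 35. [r8c4∈{6}] r8c4 has the single candidate 6. So r8c4=6.
Step 36. [r9c3∈{5}] r9c3's peers cover all but 5. So r9c3=5.
Step 37. [r9c4∈{4}] r9c4's peers cover all but 4, so r9c4=4.
Step 38. [r7c3∈{6}] r7c3's peers cover all but 6 ⇒ r7c3=6.
Step 39. [r1c8∈{1}] r1c8's peers cover all but 1 ⇒ r1c8=1.

Answer: 6 7 4 9 5 8 2 1 3 / 9 5 1 7 2 3 4 6 8 / 8 2 3 1 6 4 5 7 9 / 4 9 8 3 7 1 6 5 2 / 5 1 7 2 9 6 3 8 4 / 3 6 2 8 4 5 7 9 1 / 2 3 6 5 8 9 1 4 7 / 7 4 9 6 1 2 8 3 5 / 1 8 5 4 3 7 9 2 6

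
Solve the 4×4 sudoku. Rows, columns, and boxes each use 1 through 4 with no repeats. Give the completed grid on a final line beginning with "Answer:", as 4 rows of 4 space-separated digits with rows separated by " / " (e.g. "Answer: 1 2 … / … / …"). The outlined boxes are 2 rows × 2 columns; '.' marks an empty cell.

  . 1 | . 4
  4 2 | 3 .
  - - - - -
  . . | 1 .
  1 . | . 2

Step 1. [r4c2∈{3,4}] r4c2 is the only open cell in row 4 admitting 3, so r4c2=3.
Step 2. [r3c4∈{3}] r3c4 has the single candidate 3, so r3c4=3.
Step 3. [r3c1∈{2}] r3c1's peers cover all but 2. So r3c1=2.
Step 4. [r1c1∈{3}] nothing but 3 survives at r1c1. So r1c1=3.
Step 5. [r4c3∈{4}] r4c3 is down to just 4, so r4c3=4.
Step 6. [r2c4∈{1}] nothing but 1 survives at r2c4, so r2c4=1.
Step 7. [r3c2∈{4}] only 4 remains possible at r3c2 ⇒ r3c2=4.
Step 8. [r1c3∈{2}] only 2 remains possible at r1c3 ⇒ r1c3=2.

Answer: 3 1 2 4 / 4 2 3 1 / 2 4 1 3 / 1 3 4 2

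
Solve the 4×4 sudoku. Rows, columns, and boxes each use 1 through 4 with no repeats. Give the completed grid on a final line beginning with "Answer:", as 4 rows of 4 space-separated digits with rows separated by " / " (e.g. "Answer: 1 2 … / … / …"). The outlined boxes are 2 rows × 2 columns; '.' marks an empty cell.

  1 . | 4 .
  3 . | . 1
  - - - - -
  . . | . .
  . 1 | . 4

Step 1. [r2c3∈{2}] r2c3 has the single candidate 2, so r2c3=2.
Step 2. [r3c2∈{2,3,4}] 3 has one home in col 2: r3c2. So r3c2=3.
Step 3. [r3c1∈{2,4}] in row 3, 4 fits only at r3c1 ⇒ r3c1=4.
Step 4. [r1c4∈{3}] only 3 remains possible at r1c4 ⇒ r1c4=3.
Step 5. [r1c2∈{2}] r1c2's peers cover all but 2. So r1c2=2.
Step 6. [r4c3∈{3}] r4c3 is down to just 3, so r4c3=3.
Step 7. [r3c4∈{2}] r3c4's peers cover all but 2, so r3c4=2.
Step 8. [r3c3∈{1}] nothing but 1 survives at r3c3 ⇒ r3c3=1.
Step 9. [r4c1∈{2}] only 2 remains possible at r4c1. So r4c1=2.
Step 10. [r2c2∈{4}] r2c2 has the single candidate 4 ⇒ r2c2=4.

Answer: 1 2 4 3 / 3 4 2 1 / 4 3 1 2 / 2 1 3 4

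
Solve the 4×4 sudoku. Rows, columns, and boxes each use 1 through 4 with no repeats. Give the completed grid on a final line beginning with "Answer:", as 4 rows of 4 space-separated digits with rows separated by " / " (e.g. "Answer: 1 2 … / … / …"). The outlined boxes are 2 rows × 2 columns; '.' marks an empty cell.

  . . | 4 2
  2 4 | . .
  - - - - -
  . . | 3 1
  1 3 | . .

Step 1. [r2c4∈{3}] r2c4's peers cover all but 3 ⇒ r2c4=3.
Step 2. [r1c1∈{3}] r1c1 is down to just 3 ⇒ r1c1=3.
Step 3. [r4c4∈{4}] only 4 remains possible at r4c4, so r4c4=4.
Step 4. [r3c2∈{2}] r3c2's peers cover all but 2, so r3c2=2.
Step 5. [r2c3∈{1}] nothing but 1 survives at r2c3. So r2c3=1.
Step 6. [r4c3∈{2}] r4c3's peers cover all but 2, so r4c3=2.
Step 7. [r1c2∈{1}] only 1 remains possible at r1c2. So r1c2=1.
Step 8. [r3c1∈{4}] r3c1 has the single candidate 4. So r3c1=4.

Answer: 3 1 4 2 / 2 4 1 3 / 4 2 3 1 / 1 3 2 4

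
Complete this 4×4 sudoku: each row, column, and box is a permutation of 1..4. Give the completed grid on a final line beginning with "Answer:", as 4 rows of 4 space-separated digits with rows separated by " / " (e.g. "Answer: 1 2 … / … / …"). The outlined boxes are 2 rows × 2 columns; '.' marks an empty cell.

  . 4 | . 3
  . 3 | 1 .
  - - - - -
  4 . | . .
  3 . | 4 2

Step 1. [r3c2∈{1,2}] in row 3, 2 fits only at r3c2. So r3c2=2.
Step 2. [r1c3∈{2}] r1c3 is down to just 2. So r1c3=2.
Step 3. [r4c2∈{1}] nothing but 1 survives at r4c2. So r4c2=1.
Step 4. [r2c4∈{4}] r2c4's peers cover all but 4. So r2c4=4.
Step 5. [r3c3∈{3}] r3c3 has the single candidate 3 ⇒ r3c3=3.
Step 6. [r1c1∈{1}] r1c1's peers cover all but 1. So r1c1=1.
Step 7. [r2c1∈{2}] only 2 remains possible at r2c1. So r2c1=2.
Step 8. [r3c4∈{1}] r3c4's peers cover all but 1 ⇒ r3c4=1.

Answer: 1 4 2 3 / 2 3 1 4 / 4 2 3 1 / 3 1 4 2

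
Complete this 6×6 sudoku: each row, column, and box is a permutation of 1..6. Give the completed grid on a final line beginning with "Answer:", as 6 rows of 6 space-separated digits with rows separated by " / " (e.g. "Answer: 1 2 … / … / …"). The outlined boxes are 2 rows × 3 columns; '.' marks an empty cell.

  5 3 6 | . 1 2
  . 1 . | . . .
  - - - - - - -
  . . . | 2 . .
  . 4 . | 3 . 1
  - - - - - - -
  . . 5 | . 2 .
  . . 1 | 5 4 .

Step 1. [r5c2∈{6}] nothing but 6 survives at r5c2 ⇒ r5c2=6.
Step 2. [r4c5∈{5,6}] row 4 places 5 nowhere but r4c5, so r4c5=5.
Step 3. [r2c3∈{2,4}] col 3 places 4 nowhere but r2c3, so r2c3=4.
Step 4. [r6c6∈{3,6}] r6c6 is the only open cell in row 6 admitting 6, so r6c6=6.
Step 5. [r6c1∈{2,3}] r6c1 is the only open cell in row 6 admitting 3, so r6c1=3.
Step 6. [r4c1∈{2,6}] row 4 places 6 nowhere but r4c1. So r4c1=6.
Step 7. [r2c5∈{3,6}] in col 5, 3 fits only at r2c5 ⇒ r2c5=3.
Step 8. [r6c2∈{2}] r6c2 has the single candidate 2, so r6c2=2.
Step 9. [r3c5∈{6}] nothing but 6 survives at r3c5. So r3c5=6.
Step 10. [r5c4∈{1}] r5c4's peers cover all but 1, so r5c4=1.
Step 11. [r3c1∈{1}] r3c1's peers cover all but 1 ⇒ r3c1=1.
Step 12. [r4c3∈{2}] r4c3's peers cover all but 2. So r4c3=2.
Step 13. [r2c6∈{5}] r2c6 is down to just 5, so r2c6=5.
Step 14. [r3c6∈{4}] only 4 remains possible at r3c6, so r3c6=4.
Step 15. [r2c1∈{2}] only 2 remains possible at r2c1, so r2c1=2.
Step 16. [r3c3∈{3}] r3c3 is down to just 3 ⇒ r3c3=3.
Step 17. [r1c4∈{4}] r1c4 is down to just 4, so r1c4=4.
Step 18. [r5c6∈{3}] only 3 remains possible at r5c6 ⇒ r5c6=3.
Step 19. [r2c4∈{6}] r2c4 is down to just 6 ⇒ r2c4=6.
Step 20. [r5c1∈{4}] r5c1 is down to just 4. So r5c1=4.
Step 21. [r3c2∈{5}] r3c2 has the single candidate 5. So r3c2=5.

Answer: 5 3 6 4 1 2 / 2 1 4 6 3 5 / 1 5 3 2 6 4 / 6 4 2 3 5 1 / 4 6 5 1 2 3 / 3 2 1 5 4 6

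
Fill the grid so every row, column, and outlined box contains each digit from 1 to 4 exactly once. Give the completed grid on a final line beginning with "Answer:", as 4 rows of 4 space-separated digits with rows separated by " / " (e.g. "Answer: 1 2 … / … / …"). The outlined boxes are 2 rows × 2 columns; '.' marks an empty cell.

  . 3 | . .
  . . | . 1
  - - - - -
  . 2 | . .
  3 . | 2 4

Step 1. [r2c2∈{4}] only 4 remains possible at r2c2, so r2c2=4.
Step 2. [r3c3∈{1,3}] across col 3, 1 lands solely at r3c3 ⇒ r3c3=1.
Step 3. [r1c4∈{2}] only 2 remains possible at r1c4, so r1c4=2.
Step 4. [r2c3∈{3}] r2c3 has the single candidate 3. So r2c3=3.
Step 5. [r3c1∈{4}] r3c1 has the single candidate 4, so r3c1=4.
Step 6. [r1c1∈{1}] nothing but 1 survives at r1c1 ⇒ r1c1=1.
Step 7. [r1c3∈{4}] r1c3 has the single candidate 4, so r1c3=4.
Step 8. [r3c4∈{3}] r3c4 is down to just 3 ⇒ r3c4=3.
Step 9. [r4c2∈{1}] nothing but 1 survives at r4c2, so r4c2=1.
Step 10. [r2c1∈{2}] r2c1 is down to just 2, so r2c1=2.

Answer: 1 3 4 2 / 2 4 3 1 / 4 2 1 3 / 3 1 2 4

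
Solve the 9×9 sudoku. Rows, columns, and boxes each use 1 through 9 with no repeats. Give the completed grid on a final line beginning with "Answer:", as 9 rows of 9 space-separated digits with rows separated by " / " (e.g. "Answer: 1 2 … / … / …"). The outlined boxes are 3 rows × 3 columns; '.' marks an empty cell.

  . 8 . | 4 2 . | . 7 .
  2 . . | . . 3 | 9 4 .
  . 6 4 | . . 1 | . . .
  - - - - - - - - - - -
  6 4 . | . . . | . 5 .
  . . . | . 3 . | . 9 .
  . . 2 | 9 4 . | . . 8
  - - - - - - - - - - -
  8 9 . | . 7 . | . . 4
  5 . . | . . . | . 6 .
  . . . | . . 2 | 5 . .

Step 1. [r8c2∈{1,2,3,7}] col 2 places 2 nowhere but r8c2 ⇒ r8c2=2.
Step 2. [r4c3∈{1,3,7,8,9}] row 4 places 9 nowhere but r4c3. So r4c3=9.
Step 3. [r5c3∈{1,5,7,8}] r5c3 is the only open cell in col 3 admitting 8, so r5c3=8.
Step 4. [r5c7∈{1,2,4,6,7}] in row 5, 4 fits only at r5c7. So r5c7=4.
Step 5. [r9c1∈{1,3,4,7}] across row 9, 4 lands solely at r9c1, so r9c1=4.
Step 6. [r8c6∈{4,8,9}] 4 has one home in row 8: r8c6 ⇒ r8c6=4.
Step 7. [r1c6∈{5,6,9}] in col 6, 9 fits only at r1c6, so r1c6=9.
Step 8. [r4c6∈{7,8}] col 6 places 8 nowhere but r4c6 ⇒ r4c6=8.
Step 9. [r4c5∈{1}] nothing but 1 survives at r4c5 ⇒ r4c5=1.
Step 10. [r3c1∈{3,7,9}] r3c1 is the only open cell in row 3 admitting 9. So r3c1=9.
Step 11. [r3c4∈{5,7,8}] in row 3, 7 fits only at r3c4 ⇒ r3c4=7.
Step 12. [r4c4∈{2}] only 2 remains possible at r4c4, so r4c4=2.
Step 13. [r5c9∈{1,2,6,7}] r5c9 is the only open cell in row 5 admitting 2. So r5c9=2.
Step 14. [r6c7∈{1,3,6,7}] box 6 places 6 nowhere but r6c7 ⇒ r6c7=6.
Step 15. [r6c8∈{1,3}] across box 6, 1 lands solely at r6c8. So r6c8=1.
Step 16. [r1c9∈{1,3,5,6}] r1c9 is the only open cell in row 1 admitting 6. So r1c9=6.
Step 17. [r1c3∈{1,3,5}] across row 1, 5 lands solely at r1c3 ⇒ r1c3=5.
Step 18. [r1c1∈{1,3}] in box 1, 3 fits only at r1c1 ⇒ r1c1=3.
Step 19. [r6c1∈{7}] r6c1's peers cover all but 7 ⇒ r6c1=7.
Step 20. [r6c6∈{5}] r6c6 is down to just 5, so r6c6=5.
Step 21. [r7c6∈{6}] r7c6 is down to just 6. So r7c6=6.
Step 22. [r2c5∈{5,6,8}] r2c5 is the only open cell in col 5 admitting 6 ⇒ r2c5=6.
Step 23. [r2c4∈{5,8}] across row 2, 8 lands solely at r2c4, so r2c4=8.
Step 24. [r9c3∈{1,3,6,7}] in row 9, 6 fits only at r9c3, so r9c3=6.
Step 25. [r1c7∈{1}] r1c7's peers cover all but 1, so r1c7=1.
Step 26. [r7c4∈{1,3,5}] across row 7, 5 lands solely at r7c4, so r7c4=5.
Step 27. [r7c3∈{1,3}] r7c3 is the only open cell in row 7 admitting 1. So r7c3=1.
Step 28. [r8c3∈{3,7}] r8c3 is the only open cell in col 3 admitting 3 ⇒ r8c3=3.
Step 29. [r9c4∈{1,3}] across col 4, 3 lands solely at r9c4 ⇒ r9c4=3.
Step 30. [r9c8∈{8}] nothing but 8 survives at r9c8, so r9c8=8.
Step 31. [r8c7∈{7}] r8c7 has the single candidate 7 ⇒ r8c7=7.
Step 32. [r4c7∈{3}] r4c7 is down to just 3. So r4c7=3.
Step 33. [r9c5∈{9}] nothing but 9 survives at r9c5. So r9c5=9.
Step 34. [r2c2∈{1,7}] in row 2, 1 fits only at r2c2, so r2c2=1.
Step 35. [r7c8∈{2,3}] row 7 places 3 nowhere but r7c8 ⇒ r7c8=3.
Step 36. [r9c9∈{1}] nothing but 1 survives at r9c9, so r9c9=1.
Step 37. [r3c9∈{3,5}] across row 3, 3 lands solely at r3c9 ⇒ r3c9=3.
Step 38. [r3c8∈{2}] r3c8's peers cover all but 2. So r3c8=2.
Step 39. [r8c9∈{9}] r8c9's peers cover all but 9. So r8c9=9.
Step 40. [r3c5∈{5}] r3c5's peers cover all but 5, so r3c5=5.
Step 41. [r7c7∈{2}] r7c7 is down to just 2, so r7c7=2.
Step 42. [r5c1∈{1}] nothing but 1 survives at r5c1, so r5c1=1.
Step 43. [r5c2∈{5}] nothing but 5 survives at r5c2 ⇒ r5c2=5.
Step 44. [r6c2∈{3}] only 3 remains possible at r6c2, so r6c2=3.
Step 45. [r9c2∈{7}] r9c2 has the single candidate 7, so r9c2=7.
Step 46. [r5c6∈{7}] nothing but 7 survives at r5c6, so r5c6=7.
Step 47. [r5c4∈{6}] r5c4's peers cover all but 6. So r5c4=6.
Step 48. [r2c9∈{5}] r2c9's peers cover all but 5 ⇒ r2c9=5.
Step 49. [r2c3∈{7}] r2c3's peers cover all but 7 ⇒ r2c3=7.
Step 50. [r8c4∈{1}] r8c4 has the single candidate 1. So r8c4=1.
Step 51. [r4c9∈{7}] r4c9 has the single candidate 7 ⇒ r4c9=7.
Step 52. [r8c5∈{8}] r8c5 has the single candidate 8, so r8c5=8.
Step 53. [r3c7∈{8}] r3c7 is down to just 8 ⇒ r3c7=8.

Answer: 3 8 5 4 2 9 1 7 6 / 2 1 7 8 6 3 9 4 5 / 9 6 4 7 5 1 8 2 3 / 6 4 9 2 1 8 3 5 7 / 1 5 8 6 3 7 4 9 2 / 7 3 2 9 4 5 6 1 8 / 8 9 1 5 7 6 2 3 4 / 5 2 3 1 8 4 7 6 9 / 4 7 6 3 9 2 5 8 1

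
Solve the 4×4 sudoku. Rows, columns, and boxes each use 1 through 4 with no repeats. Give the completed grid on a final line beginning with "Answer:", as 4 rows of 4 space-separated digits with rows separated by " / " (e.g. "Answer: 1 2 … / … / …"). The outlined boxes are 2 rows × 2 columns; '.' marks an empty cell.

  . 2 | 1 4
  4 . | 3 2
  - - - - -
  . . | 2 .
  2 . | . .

Step 1. [r3c1∈{1,3}] 1 has one home in col 1: r3c1, so r3c1=1.
Step 2. [r3c4∈{3}] r3c4 is down to just 3, so r3c4=3.
Step 3. [r4c2∈{3,4}] across row 4, 3 lands solely at r4c2, so r4c2=3.
Step 4. [r3c2∈{4}] r3c2 is down to just 4, so r3c2=4.
Step 5. [r1c1∈{3}] nothing but 3 survives at r1c1 ⇒ r1c1=3.
Step 6. [r4c3∈{4}] r4c3 is down to just 4. So r4c3=4.
Step 7. [r4c4∈{1}] r4c4 is down to just 1. So r4c4=1.
Step 8. [r2c2∈{1}] nothing but 1 survives at r2c2. So r2c2=1.

Answer: 3 2 1 4 / 4 1 3 2 / 1 4 2 3 / 2 3 4 1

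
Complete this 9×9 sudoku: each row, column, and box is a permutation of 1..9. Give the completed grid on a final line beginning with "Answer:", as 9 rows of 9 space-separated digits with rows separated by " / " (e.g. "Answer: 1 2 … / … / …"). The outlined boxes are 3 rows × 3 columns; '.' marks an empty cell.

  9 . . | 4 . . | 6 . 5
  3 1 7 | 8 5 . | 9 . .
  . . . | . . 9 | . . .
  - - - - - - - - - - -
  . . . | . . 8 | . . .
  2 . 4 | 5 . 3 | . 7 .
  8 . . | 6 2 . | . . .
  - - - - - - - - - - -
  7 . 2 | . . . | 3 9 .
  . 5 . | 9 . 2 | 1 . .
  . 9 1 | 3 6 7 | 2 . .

Step 1. [r1c6∈{1}] r1c6's peers cover all but 1. So r1c6=1.
Step 2. [r5c2∈{6}] nothing but 6 survives at r5c2 ⇒ r5c2=6.
Step 3. [r6c6∈{4}] r6c6 is down to just 4, so r6c6=4.
Step 4. [r7c9∈{4,6,8}] 6 has one home in row 7: r7c9 ⇒ r7c9=6.
Step 5. [r9c1∈{4}] r9c1 has the single candidate 4 ⇒ r9c1=4.
Step 6. [r3c7∈{4,7,8}] across col 7, 7 lands solely at r3c7 ⇒ r3c7=7.
Step 7. [r9c9∈{8}] r9c9's peers cover all but 8 ⇒ r9c9=8.
Step 8. [r1c3∈{8}] r1c3 has the single candidate 8. So r1c3=8.
Step 9. [r4c1∈{1,5}] col 1 places 1 nowhere but r4c1. So r4c1=1.
Step 10. [r8c8∈{4}] only 4 remains possible at r8c8, so r8c8=4.
Step 11. [r2c8∈{2}] r2c8 is down to just 2 ⇒ r2c8=2.
Step 12. [r1c8∈{3}] nothing but 3 survives at r1c8 ⇒ r1c8=3.
Step 13. [r6c7∈{5}] only 5 remains possible at r6c7, so r6c7=5.
Step 14. [r5c5∈{1,9}] across box 5, 1 lands solely at r5c5, so r5c5=1.
Step 15. [r4c5∈{7,9}] across col 5, 9 lands solely at r4c5. So r4c5=9.
Step 16. [r8c3∈{3,6}] 3 has one home in row 8: r8c3 ⇒ r8c3=3.
Step 17. [r6c2∈{3,7}] across row 6, 7 lands solely at r6c2 ⇒ r6c2=7.
Step 18. [r6c9∈{1,3,9}] across row 6, 3 lands solely at r6c9, so r6c9=3.
Step 19. [r2c9∈{4}] nothing but 4 survives at r2c9 ⇒ r2c9=4.
Step 20. [r3c1∈{5,6}] 5 has one home in col 1: r3c1. So r3c1=5.
Step 21. [r6c8∈{1}] r6c8 has the single candidate 1, so r6c8=1.
Step 22. [r7c5∈{4,8}] across row 7, 4 lands solely at r7c5, so r7c5=4.
Step 23. [r1c2∈{2}] only 2 remains possible at r1c2, so r1c2=2.
Step 24. [r4c9∈{2}] r4c9 is down to just 2. So r4c9=2.
Step 25. [r4c2∈{3}] r4c2's peers cover all but 3, so r4c2=3.
Step 26. [r7c4∈{1}] r7c4's peers cover all but 1, so r7c4=1.
Step 27. [r3c5∈{3}] nothing but 3 survives at r3c5, so r3c5=3.
Step 28. [r3c8∈{8}] r3c8 has the single candidate 8, so r3c8=8.
Step 29. [r4c4∈{7}] r4c4's peers cover all but 7. So r4c4=7.
Step 30. [r6c3∈{9}] r6c3 is down to just 9. So r6c3=9.
Step 31. [r3c3∈{6}] r3c3 has the single candidate 6 ⇒ r3c3=6.
Step 32. [r4c7∈{4}] r4c7 is down to just 4, so r4c7=4.
Step 33. [r8c1∈{6}] r8c1 is down to just 6 ⇒ r8c1=6.
Step 34. [r7c6∈{5}] only 5 remains possible at r7c6, so r7c6=5.
Step 35. [r5c9∈{9}] r5c9 is down to just 9, so r5c9=9.
Step 36. [r4c8∈{6}] nothing but 6 survives at r4c8. So r4c8=6.
Step 37. [r5c7∈{8}] r5c7 is down to just 8. So r5c7=8.
Step 38. [r7c2∈{8}] r7c2's peers cover all but 8 ⇒ r7c2=8.
Step 39. [r8c9∈{7}] r8c9's peers cover all but 7 ⇒ r8c9=7.
Step 40. [r9c8∈{5}] r9c8's peers cover all but 5 ⇒ r9c8=5.
Step 41. [r3c9∈{1}] r3c9 is down to just 1 ⇒ r3c9=1.
Step 42. [r3c4∈{2}] r3c4 is down to just 2. So r3c4=2.
Step 43. [r8c5∈{8}] r8c5 is down to just 8, so r8c5=8.
Step 44. [r2c6∈{6}] r2c6 is down to just 6. So r2c6=6.
Step 45. [r3c2∈{4}] nothing but 4 survives at r3c2, so r3c2=4.
Step 46. [r1c5∈{7}] r1c5's peers cover all but 7 ⇒ r1c5=7.
Step 47. [r4c3∈{5}] r4c3 has the single candidate 5, so r4c3=5.

Answer: 9 2 8 4 7 1 6 3 5 / 3 1 7 8 5 6 9 2 4 / 5 4 6 2 3 9 7 8 1 / 1 3 5 7 9 8 4 6 2 / 2 6 4 5 1 3 8 7 9 / 8 7 9 6 2 4 5 1 3 / 7 8 2 1 4 5 3 9 6 / 6 5 3 9 8 2 1 4 7 / 4 9 1 3 6 7 2 5 8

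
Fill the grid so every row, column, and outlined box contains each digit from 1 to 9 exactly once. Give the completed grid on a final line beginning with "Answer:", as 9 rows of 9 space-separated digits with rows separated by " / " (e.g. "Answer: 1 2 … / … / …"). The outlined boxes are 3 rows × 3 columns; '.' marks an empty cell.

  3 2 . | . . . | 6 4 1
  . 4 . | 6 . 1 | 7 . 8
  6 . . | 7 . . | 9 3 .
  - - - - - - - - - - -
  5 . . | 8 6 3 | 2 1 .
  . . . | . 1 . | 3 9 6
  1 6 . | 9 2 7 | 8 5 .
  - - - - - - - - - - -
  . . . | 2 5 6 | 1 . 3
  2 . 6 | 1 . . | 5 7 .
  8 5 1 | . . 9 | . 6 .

Step 1. [r1c3∈{5,7,8,9}] r1c3 is the only open cell in row 1 admitting 7. So r1c3=7.
Step 2. [r6c9∈{4}] r6c9's peers cover all but 4 ⇒ r6c9=4.
Step 3. [r3c6∈{2,4,5,8}] across col 6, 2 lands solely at r3c6, so r3c6=2.
Step 4. [r4c3∈{4,9}] r4c3 is the only open cell in row 4 admitting 4 ⇒ r4c3=4.
Step 5. [r7c3∈{9}] r7c3 has the single candidate 9 ⇒ r7c3=9.
Step 6. [r2c5∈{3,9}] across row 2, 3 lands solely at r2c5. So r2c5=3.
Step 7. [r5c1∈{7}] r5c1 has the single candidate 7. So r5c1=7.
Step 8. [r3c5∈{4,8}] r3c5 is the only open cell in row 3 admitting 4. So r3c5=4.
Step 9. [r8c6∈{4,8}] across row 8, 4 lands solely at r8c6. So r8c6=4.
Step 10. [r1c4∈{5}] r1c4 is down to just 5. So r1c4=5.
Step 11. [r5c2∈{8}] nothing but 8 survives at r5c2. So r5c2=8.
Step 12. [r3c9∈{5}] r3c9 has the single candidate 5, so r3c9=5.
Step 13. [r1c6∈{8}] only 8 remains possible at r1c6 ⇒ r1c6=8.
Step 14. [r8c9∈{9}] r8c9's peers cover all but 9, so r8c9=9.
Step 15. [r2c1∈{9}] nothing but 9 survives at r2c1 ⇒ r2c1=9.
Step 16. [r9c9∈{2}] r9c9's peers cover all but 2, so r9c9=2.
Step 17. [r4c9∈{7}] r4c9 is down to just 7 ⇒ r4c9=7.
Step 18. [r5c6∈{5}] nothing but 5 survives at r5c6 ⇒ r5c6=5.
Step 19. [r9c4∈{3}] r9c4 is down to just 3. So r9c4=3.
Step 20. [r5c3∈{2}] r5c3 is down to just 2. So r5c3=2.
Step 21. [r2c3∈{5}] nothing but 5 survives at r2c3, so r2c3=5.
Step 22. [r4c2∈{9}] r4c2 has the single candidate 9, so r4c2=9.
Step 23. [r3c3∈{8}] only 8 remains possible at r3c3. So r3c3=8.
Step 24. [r9c7∈{4}] r9c7 has the single candidate 4 ⇒ r9c7=4.
Step 25. [r5c4∈{4}] r5c4's peers cover all but 4, so r5c4=4.
Step 26. [r1c5∈{9}] nothing but 9 survives at r1c5 ⇒ r1c5=9.
Step 27. [r7c8∈{8}] r7c8 has the single candidate 8, so r7c8=8.
Step 28. [r8c2∈{3}] r8c2 is down to just 3. So r8c2=3.
Step 29. [r6c3∈{3}] r6c3's peers cover all but 3, so r6c3=3.
Step 30. [r7c1∈{4}] r7c1 has the single candidate 4. So r7c1=4.
Step 31. [r8c5∈{8}] r8c5 has the single candidate 8 ⇒ r8c5=8.
Step 32. [r7c2∈{7}] nothing but 7 survives at r7c2, so r7c2=7.
Step 33. [r3c2∈{1}] nothing but 1 survives at r3c2. So r3c2=1.
Step 34. [r9c5∈{7}] r9c5 is down to just 7 ⇒ r9c5=7.
Step 35. [r2c8∈{2}] r2c8's peers cover all but 2. So r2c8=2.

Answer: 3 2 7 5 9 8 6 4 1 / 9 4 5 6 3 1 7 2 8 / 6 1 8 7 4 2 9 3 5 / 5 9 4 8 6 3 2 1 7 / 7 8 2 4 1 5 3 9 6 / 1 6 3 9 2 7 8 5 4 / 4 7 9 2 5 6 1 8 3 / 2 3 6 1 8 4 5 7 9 / 8 5 1 3 7 9 4 6 2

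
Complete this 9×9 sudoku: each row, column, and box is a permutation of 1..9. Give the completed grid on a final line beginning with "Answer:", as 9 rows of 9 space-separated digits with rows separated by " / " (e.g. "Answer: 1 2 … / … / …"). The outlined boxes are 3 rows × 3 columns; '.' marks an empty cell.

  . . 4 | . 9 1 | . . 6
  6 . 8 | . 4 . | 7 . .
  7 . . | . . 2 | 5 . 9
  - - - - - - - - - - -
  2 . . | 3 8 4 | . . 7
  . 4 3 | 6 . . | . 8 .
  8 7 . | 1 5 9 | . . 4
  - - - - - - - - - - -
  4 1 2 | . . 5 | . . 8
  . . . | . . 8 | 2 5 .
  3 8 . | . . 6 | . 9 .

Step 1. [r6c8∈{2,3,6}] in row 6, 2 fits only at r6c8, so r6c8=2.
Step 2. [r1c8∈{3}] r1c8's peers cover all but 3 ⇒ r1c8=3.
Step 3. [r2c2∈{2,3,5,9}] in row 2, 9 fits only at r2c2, so r2c2=9.
Step 4. [r1c4∈{5,7,8}] in row 1, 7 fits only at r1c4 ⇒ r1c4=7.
Step 5. [r5c1∈{1,5,9}] r5c1 is the only open cell in col 1 admitting 1. So r5c1=1.
Step 6. [r9c9∈{1}] r9c9 has the single candidate 1 ⇒ r9c9=1.
Step 7. [r6c3∈{6}] r6c3 is down to just 6 ⇒ r6c3=6.
Step 8. [r4c7∈{1,6,9}] in col 7, 1 fits only at r4c7, so r4c7=1.
Step 9. [r4c3∈{5,9}] across row 4, 9 lands solely at r4c3, so r4c3=9.
Step 10. [r7c7∈{3,6}] col 7 places 6 nowhere but r7c7, so r7c7=6.
Step 11. [r7c5∈{3,7}] r7c5 is the only open cell in row 7 admitting 3, so r7c5=3.
Step 12. [r9c4∈{2,4}] r9c4 is the only open cell in col 4 admitting 2 ⇒ r9c4=2.
Step 13. [r9c5∈{7}] only 7 remains possible at r9c5. So r9c5=7.
Step 14. [r3c8∈{1,4}] row 3 places 4 nowhere but r3c8 ⇒ r3c8=4.
Step 15. [r7c4∈{9}] nothing but 9 survives at r7c4. So r7c4=9.
Step 16. [r1c2∈{2,5}] row 1 places 2 nowhere but r1c2, so r1c2=2.
Step 17. [r2c9∈{2}] r2c9 has the single candidate 2, so r2c9=2.
Step 18. [r1c7∈{8}] r1c7's peers cover all but 8, so r1c7=8.
Step 19. [r8c4∈{4}] r8c4 is down to just 4 ⇒ r8c4=4.
Step 20. [r2c4∈{5}] r2c4's peers cover all but 5. So r2c4=5.
Step 21. [r6c7∈{3}] r6c7's peers cover all but 3, so r6c7=3.
Step 22. [r8c1∈{9}] nothing but 9 survives at r8c1, so r8c1=9.
Step 23. [r3c5∈{6}] only 6 remains possible at r3c5 ⇒ r3c5=6.
Step 24. [r3c2∈{3}] r3c2's peers cover all but 3 ⇒ r3c2=3.
Step 25. [r2c6∈{3}] r2c6 has the single candidate 3. So r2c6=3.
Step 26. [r5c5∈{2}] only 2 remains possible at r5c5. So r5c5=2.
Step 27. [r8c2∈{6}] r8c2 is down to just 6 ⇒ r8c2=6.
Step 28. [r5c6∈{7}] r5c6 is down to just 7, so r5c6=7.
Step 29. [r9c7∈{4}] nothing but 4 survives at r9c7. So r9c7=4.
Step 30. [r8c9∈{3}] r8c9 has the single candidate 3, so r8c9=3.
Step 31. [r3c3∈{1}] r3c3 is down to just 1. So r3c3=1.
Step 32. [r8c5∈{1}] r8c5 is down to just 1, so r8c5=1.
Step 33. [r4c8∈{6}] nothing but 6 survives at r4c8. So r4c8=6.
Step 34. [r7c8∈{7}] r7c8's peers cover all but 7 ⇒ r7c8=7.
Step 35. [r2c8∈{1}] only 1 remains possible at r2c8, so r2c8=1.
Step 36. [r9c3∈{5}] r9c3 has the single candidate 5, so r9c3=5.
Step 37. [r1c1∈{5}] r1c1's peers cover all but 5. So r1c1=5.
Step 38. [r5c7∈{9}] nothing but 9 survives at r5c7. So r5c7=9.
Step 39. [r3c4∈{8}] r3c4 has the single candidate 8, so r3c4=8.
Step 40. [r5c9∈{5}] r5c9 is down to just 5 ⇒ r5c9=5.
Step 41. [r4c2∈{5}] r4c2 is down to just 5. So r4c2=5.
Step 42. [r8c3∈{7}] r8c3's peers cover all but 7, so r8c3=7.

Answer: 5 2 4 7 9 1 8 3 6 / 6 9 8 5 4 3 7 1 2 / 7 3 1 8 6 2 5 4 9 / 2 5 9 3 8 4 1 6 7 / 1 4 3 6 2 7 9 8 5 / 8 7 6 1 5 9 3 2 4 / 4 1 2 9 3 5 6 7 8 / 9 6 7 4 1 8 2 5 3 / 3 8 5 2 7 6 4 9 1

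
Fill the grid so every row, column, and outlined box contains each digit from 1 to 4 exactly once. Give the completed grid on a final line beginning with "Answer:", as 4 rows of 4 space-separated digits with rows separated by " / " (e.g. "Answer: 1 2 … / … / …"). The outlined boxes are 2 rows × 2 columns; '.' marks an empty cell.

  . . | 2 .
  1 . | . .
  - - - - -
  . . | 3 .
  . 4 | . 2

Step 1. [r1c4∈{1,3,4}] r1c4 is the only open cell in row 1 admitting 1, so r1c4=1.
Step 2. [r1c2∈{3}] only 3 remains possible at r1c2 ⇒ r1c2=3.
Step 3. [r3c2∈{1,2}] r3c2 is the only open cell in row 3 admitting 1. So r3c2=1.
Step 4. [r2c4∈{3,4}] in row 2, 3 fits only at r2c4 ⇒ r2c4=3.
Step 5. [r1c1∈{4}] r1c1 is down to just 4 ⇒ r1c1=4.
Step 6. [r2c2∈{2}] r2c2's peers cover all but 2, so r2c2=2.
Step 7. [r3c4∈{4}] only 4 remains possible at r3c4 ⇒ r3c4=4.
Step 8. [r4c3∈{1}] r4c3's peers cover all but 1 ⇒ r4c3=1.
Step 9. [r4c1∈{3}] r4c1 has the single candidate 3. So r4c1=3.
Step 10. [r2c3∈{4}] only 4 remains possible at r2c3 ⇒ r2c3=4.
Step 11. [r3c1∈{2}] r3c1 is down to just 2. So r3c1=2.

Answer: 4 3 2 1 / 1 2 4 3 / 2 1 3 4 / 3 4 1 2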